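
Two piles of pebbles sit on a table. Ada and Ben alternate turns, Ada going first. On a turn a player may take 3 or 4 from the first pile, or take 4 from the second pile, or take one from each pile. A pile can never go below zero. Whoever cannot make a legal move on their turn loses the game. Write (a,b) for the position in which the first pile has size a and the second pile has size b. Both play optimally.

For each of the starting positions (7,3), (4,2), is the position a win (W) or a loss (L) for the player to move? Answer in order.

Positions with no move are L. A position that does have a move is losing for the player to move precisely when every available move leads to a winning position for the opponent. Fill in the labels:
No move ever increases a pile, so every position that can arise here has a ≤ 7 and b ≤ 3; it is enough to label the cells with 0 ≤ a ≤ 7 and 0 ≤ b ≤ 3.
Every move lowers a or b (never raises either), so fill the grid row by row in increasing a, and left to right within a row: each cell's successors are then already labelled.
      b=0  b=1  b=2  b=3
a=0:    L    L    L    L
a=1:    L    W    W    W
a=2:    L    W    L    L
a=3:    W    W    W    W
a=4:    W    W    W    W
a=5:    W    L    W    W
a=6:    W    L    W    W
a=7:    L    L    W    L
Cells with no legal move (terminal, hence L): (0,0), (0,1), (0,2), (0,3), (1,0), (2,0).
The remaining L cells, each justified by listing all of its moves:
(2,2): →(1,1)(W) only, which is W, so L
(2,3): →(1,2)(W) only, which is W, so L
(5,1): →(2,1)(W), (1,1)(W), (4,0)(W) — all W, so L
(6,1): →(3,1)(W), (2,1)(W), (5,0)(W) — all W, so L
(7,0): →(4,0)(W), (3,0)(W) — all W, so L
(7,1): →(4,1)(W), (3,1)(W), (6,0)(W) — all W, so L
(7,3): →(4,3)(W), (3,3)(W), (6,2)(W) — all W, so L
Every other cell has at least one move into one of the L cells above, so it is W.
(7,3): one of the L cells justified above, so L
(4,2): the move to (0,2) reaches an L cell, so W

(7,3): L, (4,2): W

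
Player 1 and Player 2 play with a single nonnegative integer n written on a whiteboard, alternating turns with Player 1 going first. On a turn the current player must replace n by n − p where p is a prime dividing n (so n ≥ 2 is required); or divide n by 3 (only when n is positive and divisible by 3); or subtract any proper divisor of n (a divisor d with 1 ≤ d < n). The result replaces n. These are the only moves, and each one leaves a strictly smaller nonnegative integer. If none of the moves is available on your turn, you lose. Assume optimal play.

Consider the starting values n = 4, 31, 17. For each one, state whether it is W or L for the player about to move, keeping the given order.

4: L, 31: W, 17: W

Classify positions by backward induction: terminal positions (no move available) are L. From any other position, the mover wins iff some move reaches an L.
n=0: no move → L
n=1: no move → L
n=2: reaches L-position 0 → W
n=3: reaches L-position 0 → W
n=4: only reaches 2(W), 3(W), all W → L
n=5: reaches L-position 0 → W
n=6: reaches L-position 4 → W
n=7: reaches L-position 0 → W
n=8: reaches L-position 4 → W
n=9: only reaches 3(W), 6(W), 8(W), all W → L
n=10: reaches L-position 9 → W
n=11: reaches L-position 0 → W
n=12: reaches L-position 4 → W
n=13: reaches L-position 0 → W
n=14: only reaches 7(W), 12(W), 13(W), all W → L
n=15: reaches L-position 14 → W
n=16: reaches L-position 14 → W
n=17: reaches L-position 0 → W
n=18: reaches L-position 9 → W
n=19: reaches L-position 0 → W
n=20: only reaches 10(W), 15(W), 16(W), 18(W), 19(W), all W → L
n=21: reaches L-position 14 → W
n=22: reaches L-position 20 → W
n=23: reaches L-position 0 → W
n=24: reaches L-position 20 → W
n=25: reaches L-position 20 → W
n=26: only reaches 13(W), 24(W), 25(W), all W → L
n=27: reaches L-position 9 → W
n=28: reaches L-position 14 → W
n=29: reaches L-position 0 → W
n=30: reaches L-position 20 → W
n=31: reaches L-position 0 → W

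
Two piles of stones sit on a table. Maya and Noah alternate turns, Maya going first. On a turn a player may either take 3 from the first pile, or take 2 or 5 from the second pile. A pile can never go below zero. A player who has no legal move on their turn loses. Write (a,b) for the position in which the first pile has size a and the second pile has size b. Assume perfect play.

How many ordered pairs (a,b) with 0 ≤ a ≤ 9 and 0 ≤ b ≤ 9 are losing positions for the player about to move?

46

Use the standard recursion: the mover loses at a terminal position; elsewhere, the mover wins exactly when some move hands the opponent an L position.
Every move lowers a or b (never raises either), so fill the grid row by row in increasing a, and left to right within a row: each cell's successors are then already labelled.
      b=0  b=1  b=2  b=3  b=4  b=5  b=6  b=7  b=8  b=9
a=0:    L    L    W    W    L    W    W    L    L    W
a=1:    L    L    W    W    L    W    W    L    L    W
a=2:    L    L    W    W    L    W    W    L    L    W
a=3:    W    W    L    L    W    W    L    W    W    L
a=4:    W    W    L    L    W    W    L    W    W    L
a=5:    W    W    L    L    W    W    L    W    W    L
a=6:    L    L    W    W    L    W    W    L    L    W
a=7:    L    L    W    W    L    W    W    L    L    W
a=8:    L    L    W    W    L    W    W    L    L    W
a=9:    W    W    L    L    W    W    L    W    W    L
Cells with no legal move (terminal, hence L): (0,0), (0,1), (1,0), (1,1), (2,0), (2,1).
The remaining L cells, each justified by listing all of its moves:
(0,4): only reaches (0,2)(W), which is W → L
(0,7): only reaches (0,5)(W), (0,2)(W), all W → L
(0,8): only reaches (0,6)(W), (0,3)(W), all W → L
(1,4): only reaches (1,2)(W), which is W → L
(1,7): only reaches (1,5)(W), (1,2)(W), all W → L
(1,8): only reaches (1,6)(W), (1,3)(W), all W → L
(2,4): only reaches (2,2)(W), which is W → L
(2,7): only reaches (2,5)(W), (2,2)(W), all W → L
(2,8): only reaches (2,6)(W), (2,3)(W), all W → L
(3,2): only reaches (0,2)(W), (3,0)(W), all W → L
(3,3): only reaches (0,3)(W), (3,1)(W), all W → L
(3,6): only reaches (0,6)(W), (3,4)(W), (3,1)(W), all W → L
(3,9): only reaches (0,9)(W), (3,7)(W), (3,4)(W), all W → L
(4,2): only reaches (1,2)(W), (4,0)(W), all W → L
(4,3): only reaches (1,3)(W), (4,1)(W), all W → L
(4,6): only reaches (1,6)(W), (4,4)(W), (4,1)(W), all W → L
(4,9): only reaches (1,9)(W), (4,7)(W), (4,4)(W), all W → L
(5,2): only reaches (2,2)(W), (5,0)(W), all W → L
(5,3): only reaches (2,3)(W), (5,1)(W), all W → L
(5,6): only reaches (2,6)(W), (5,4)(W), (5,1)(W), all W → L
(5,9): only reaches (2,9)(W), (5,7)(W), (5,4)(W), all W → L
(6,0): only reaches (3,0)(W), which is W → L
(6,1): only reaches (3,1)(W), which is W → L
(6,4): only reaches (3,4)(W), (6,2)(W), all W → L
(6,7): only reaches (3,7)(W), (6,5)(W), (6,2)(W), all W → L
(6,8): only reaches (3,8)(W), (6,6)(W), (6,3)(W), all W → L
(7,0): only reaches (4,0)(W), which is W → L
(7,1): only reaches (4,1)(W), which is W → L
(7,4): only reaches (4,4)(W), (7,2)(W), all W → L
(7,7): only reaches (4,7)(W), (7,5)(W), (7,2)(W), all W → L
(7,8): only reaches (4,8)(W), (7,6)(W), (7,3)(W), all W → L
(8,0): only reaches (5,0)(W), which is W → L
(8,1): only reaches (5,1)(W), which is W → L
(8,4): only reaches (5,4)(W), (8,2)(W), all W → L
(8,7): only reaches (5,7)(W), (8,5)(W), (8,2)(W), all W → L
(8,8): only reaches (5,8)(W), (8,6)(W), (8,3)(W), all W → L
(9,2): only reaches (6,2)(W), (9,0)(W), all W → L
(9,3): only reaches (6,3)(W), (9,1)(W), all W → L
(9,6): only reaches (6,6)(W), (9,4)(W), (9,1)(W), all W → L
(9,9): only reaches (6,9)(W), (9,7)(W), (9,4)(W), all W → L
Every other cell has at least one move into one of the L cells above, so it is W.
L cells per row: a=0: 5, a=1: 5, a=2: 5, a=3: 4, a=4: 4, a=5: 4, a=6: 5, a=7: 5, a=8: 5, a=9: 4; total 46.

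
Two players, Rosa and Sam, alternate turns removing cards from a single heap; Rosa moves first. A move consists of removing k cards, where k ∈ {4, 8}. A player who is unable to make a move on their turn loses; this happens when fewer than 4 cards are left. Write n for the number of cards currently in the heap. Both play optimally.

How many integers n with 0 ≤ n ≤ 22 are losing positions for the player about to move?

8

Work bottom-up. With no move the player to move loses. Otherwise the position is W if at least one move leads to an L position for the opponent, and L if every move leads to a W.
n=0: no move → L
n=1: no move → L
n=2: no move → L
n=3: no move → L
n=4: →0(L), so W
n=5: →1(L), so W
n=6: →2(L), so W
n=7: →3(L), so W
n=8: →0(L), so W
n=9: →1(L), so W
n=10: →2(L), so W
n=11: →3(L), so W
n=12: →8(W), 4(W) — all W, so L
n=13: →9(W), 5(W) — all W, so L
n=14: →10(W), 6(W) — all W, so L
n=15: →11(W), 7(W) — all W, so L
n=16: →12(L), so W
n=17: →13(L), so W
n=18: →14(L), so W
n=19: →15(L), so W
n=20: →12(L), so W
n=21: →13(L), so W
n=22: →14(L), so W
L entries with 0 ≤ n ≤ 22: n = 0, 1, 2, 3, 12, 13, 14, 15; that makes 8.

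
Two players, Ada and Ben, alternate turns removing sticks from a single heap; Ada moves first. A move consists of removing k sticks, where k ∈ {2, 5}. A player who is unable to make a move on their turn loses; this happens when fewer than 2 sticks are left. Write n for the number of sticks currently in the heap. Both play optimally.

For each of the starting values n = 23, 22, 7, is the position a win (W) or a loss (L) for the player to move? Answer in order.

23: W, 22: L, 7: L

Label each position W (a win for the player to move) or L (a loss). A position with no legal move is L; any other position is W exactly when some move reaches an L, and L when every move reaches a W.
n=0: no move → L
n=1: no move → L
n=2: reaches L-position 0 → W
n=3: reaches L-position 1 → W
n=4: only reaches 2(W), which is W → L
n=5: reaches L-position 0 → W
n=6: reaches L-position 4 → W
n=7: only reaches 5(W), 2(W), all W → L
n=8: only reaches 6(W), 3(W), all W → L
n=9: reaches L-position 7 → W
n=10: reaches L-position 8 → W
n=11: only reaches 9(W), 6(W), all W → L
n=12: reaches L-position 7 → W
n=13: reaches L-position 11 → W
n=14: only reaches 12(W), 9(W), all W → L
n=15: only reaches 13(W), 10(W), all W → L
n=16: reaches L-position 14 → W
n=17: reaches L-position 15 → W
n=18: only reaches 16(W), 13(W), all W → L
n=19: reaches L-position 14 → W
n=20: reaches L-position 18 → W
n=21: only reaches 19(W), 16(W), all W → L
n=22: only reaches 20(W), 17(W), all W → L
n=23: reaches L-position 21 → W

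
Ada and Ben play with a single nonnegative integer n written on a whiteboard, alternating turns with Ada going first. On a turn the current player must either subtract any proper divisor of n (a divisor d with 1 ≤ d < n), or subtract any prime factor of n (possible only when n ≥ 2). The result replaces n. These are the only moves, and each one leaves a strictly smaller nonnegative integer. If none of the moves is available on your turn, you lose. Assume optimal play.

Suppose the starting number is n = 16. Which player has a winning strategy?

Build the W/L table. Terminal = L. A non-terminal position is W if it has a move to some L; otherwise it is L.
n=0: no move → L
n=1: no move → L
n=2: W (go to 0, an L position)
n=3: W (go to 0, an L position)
n=4: L (options 2(W), 3(W) are all W)
n=5: W (go to 0, an L position)
n=6: W (go to 4, an L position)
n=7: W (go to 0, an L position)
n=8: W (go to 4, an L position)
n=9: L (options 6(W), 8(W) are all W)
n=10: W (go to 9, an L position)
n=11: W (go to 0, an L position)
n=12: W (go to 9, an L position)
n=13: W (go to 0, an L position)
n=14: L (options 7(W), 12(W), 13(W) are all W)
n=15: W (go to 14, an L position)
n=16: W (go to 14, an L position)
The starting position 16 is W: Ada should move to 14, handing over an L position.

Ada wins.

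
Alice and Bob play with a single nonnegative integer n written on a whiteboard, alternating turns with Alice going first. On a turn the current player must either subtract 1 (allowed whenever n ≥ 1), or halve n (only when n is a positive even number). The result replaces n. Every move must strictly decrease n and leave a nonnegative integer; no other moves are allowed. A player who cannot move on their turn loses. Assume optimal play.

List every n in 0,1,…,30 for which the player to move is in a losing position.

Compute win/loss labels from the base case upward. A position with no move is L. Any other position is W if it can reach an L in one move, else L.
n=0: no move → L
n=1: can move to 0, which is L ⇒ W
n=2: the only move is to 1(W), a W ⇒ L
n=3: can move to 2, which is L ⇒ W
n=4: can move to 2, which is L ⇒ W
n=5: the only move is to 4(W), a W ⇒ L
n=6: can move to 5, which is L ⇒ W
n=7: the only move is to 6(W), a W ⇒ L
n=8: can move to 7, which is L ⇒ W
n=9: the only move is to 8(W), a W ⇒ L
n=10: can move to 5, which is L ⇒ W
n=11: the only move is to 10(W), a W ⇒ L
n=12: can move to 11, which is L ⇒ W
n=13: the only move is to 12(W), a W ⇒ L
n=14: can move to 7, which is L ⇒ W
n=15: the only move is to 14(W), a W ⇒ L
n=16: can move to 15, which is L ⇒ W
n=17: the only move is to 16(W), a W ⇒ L
n=18: can move to 9, which is L ⇒ W
n=19: the only move is to 18(W), a W ⇒ L
n=20: can move to 19, which is L ⇒ W
n=21: the only move is to 20(W), a W ⇒ L
n=22: can move to 11, which is L ⇒ W
n=23: the only move is to 22(W), a W ⇒ L
n=24: can move to 23, which is L ⇒ W
n=25: the only move is to 24(W), a W ⇒ L
n=26: can move to 13, which is L ⇒ W
n=27: the only move is to 26(W), a W ⇒ L
n=28: can move to 27, which is L ⇒ W
n=29: the only move is to 28(W), a W ⇒ L
n=30: can move to 15, which is L ⇒ W
The losing starting values of n are exactly the entries labelled L in this table (15 of them).

0, 2, 5, 7, 9, 11, 13, 15, 17, 19, 21, 23, 25, 27, 29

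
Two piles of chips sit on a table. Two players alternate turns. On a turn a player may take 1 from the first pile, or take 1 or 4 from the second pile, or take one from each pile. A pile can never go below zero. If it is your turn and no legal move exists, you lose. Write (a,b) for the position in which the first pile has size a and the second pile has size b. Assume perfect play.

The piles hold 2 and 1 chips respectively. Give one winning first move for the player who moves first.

Move to (2,0).

Compute win/loss labels from the base case upward. A position with no move is L. Any other position is W if it can reach an L in one move, else L.
No move ever increases a pile, so every position that can arise here has a ≤ 2 and b ≤ 1; it is enough to label the cells with 0 ≤ a ≤ 2 and 0 ≤ b ≤ 1.
Every move lowers a or b (never raises either), so fill the grid row by row in increasing a, and left to right within a row: each cell's successors are then already labelled.
      b=0  b=1
a=0:    L    W
a=1:    W    W
a=2:    L    W
Cells with no legal move (terminal, hence L): (0,0).
The remaining L cells, each justified by listing all of its moves:
(2,0): only reaches (1,0)(W), which is W → L
Every other cell has at least one move into one of the L cells above, so it is W.
From (2,1), the L positions reachable in one move are: (2,0).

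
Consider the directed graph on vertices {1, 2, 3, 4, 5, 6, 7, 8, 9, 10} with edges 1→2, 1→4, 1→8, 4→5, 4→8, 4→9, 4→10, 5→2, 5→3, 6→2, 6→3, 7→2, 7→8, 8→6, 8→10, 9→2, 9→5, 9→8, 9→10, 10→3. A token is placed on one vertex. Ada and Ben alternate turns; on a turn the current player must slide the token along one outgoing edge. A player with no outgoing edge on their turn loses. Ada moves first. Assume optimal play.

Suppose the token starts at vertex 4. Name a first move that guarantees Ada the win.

Work bottom-up. With no move the player to move loses. Otherwise the position is W if at least one move leads to an L position for the opponent, and L if every move leads to a W.
Every edge goes from a vertex to one that appears earlier in the order 3, 2, 6, 10, 5, 8, 9, 4, 1, 7, so processing vertices in that order labels each vertex after all of its successors.
3: no outgoing edge → L
2: no outgoing edge → L
6: W (go to 2, an L position)
10: W (go to 3, an L position)
5: W (go to 2, an L position)
8: L (options 10(W), 6(W) are all W)
9: W (go to 8, an L position)
4: W (go to 8, an L position)
1: W (go to 8, an L position)
7: W (go to 8, an L position)
From 4, the L positions reachable in one move are: 8.

Move to 8.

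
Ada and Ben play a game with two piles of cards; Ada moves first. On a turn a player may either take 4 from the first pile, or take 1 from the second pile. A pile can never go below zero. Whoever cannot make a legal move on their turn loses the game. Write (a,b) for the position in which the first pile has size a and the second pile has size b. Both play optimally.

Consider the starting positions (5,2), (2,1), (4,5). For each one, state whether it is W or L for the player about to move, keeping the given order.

(5,2): W, (2,1): W, (4,5): L

Classify positions by backward induction: terminal positions (no move available) are L. From any other position, the mover wins iff some move reaches an L.
No move ever increases a pile, so every position that can arise here has a ≤ 5 and b ≤ 5; it is enough to label the cells with 0 ≤ a ≤ 5 and 0 ≤ b ≤ 5.
Every move lowers a or b (never raises either), so fill the grid row by row in increasing a, and left to right within a row: each cell's successors are then already labelled.
      b=0  b=1  b=2  b=3  b=4  b=5
a=0:    L    W    L    W    L    W
a=1:    L    W    L    W    L    W
a=2:    L    W    L    W    L    W
a=3:    L    W    L    W    L    W
a=4:    W    L    W    L    W    L
a=5:    W    L    W    L    W    L
Cells with no legal move (terminal, hence L): (0,0), (1,0), (2,0), (3,0).
The remaining L cells, each justified by listing all of its moves:
(0,2): only reaches (0,1)(W), which is W → L
(0,4): only reaches (0,3)(W), which is W → L
(1,2): only reaches (1,1)(W), which is W → L
(1,4): only reaches (1,3)(W), which is W → L
(2,2): only reaches (2,1)(W), which is W → L
(2,4): only reaches (2,3)(W), which is W → L
(3,2): only reaches (3,1)(W), which is W → L
(3,4): only reaches (3,3)(W), which is W → L
(4,1): only reaches (0,1)(W), (4,0)(W), all W → L
(4,3): only reaches (0,3)(W), (4,2)(W), all W → L
(4,5): only reaches (0,5)(W), (4,4)(W), all W → L
(5,1): only reaches (1,1)(W), (5,0)(W), all W → L
(5,3): only reaches (1,3)(W), (5,2)(W), all W → L
(5,5): only reaches (1,5)(W), (5,4)(W), all W → L
Every other cell has at least one move into one of the L cells above, so it is W.
(5,2): the move to (1,2) reaches an L cell, so W
(2,1): the move to (2,0) reaches an L cell, so W
(4,5): one of the L cells justified above, so L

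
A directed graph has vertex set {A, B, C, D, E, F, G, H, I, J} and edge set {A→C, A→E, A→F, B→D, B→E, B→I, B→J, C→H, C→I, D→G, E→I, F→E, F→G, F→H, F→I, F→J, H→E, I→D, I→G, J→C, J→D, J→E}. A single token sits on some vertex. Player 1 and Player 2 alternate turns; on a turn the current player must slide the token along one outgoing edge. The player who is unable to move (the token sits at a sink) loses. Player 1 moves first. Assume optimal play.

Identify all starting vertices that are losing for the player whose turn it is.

Use the standard recursion: the mover loses at a terminal position; elsewhere, the mover wins exactly when some move hands the opponent an L position.
Every edge goes from a vertex to one that appears earlier in the order G, D, I, E, H, C, J, F, A, B, so processing vertices in that order labels each vertex after all of its successors.
G: no outgoing edge → L
D: →G(L), so W
I: →G(L), so W
E: →I(W) only, which is W, so L
H: →E(L), so W
C: →H(W), I(W) — all W, so L
J: →C(L), so W
F: →E(L), so W
A: →C(L), so W
B: →E(L), so W
The losing starting vertices are exactly the entries labelled L in this table (3 of them).

C, E, G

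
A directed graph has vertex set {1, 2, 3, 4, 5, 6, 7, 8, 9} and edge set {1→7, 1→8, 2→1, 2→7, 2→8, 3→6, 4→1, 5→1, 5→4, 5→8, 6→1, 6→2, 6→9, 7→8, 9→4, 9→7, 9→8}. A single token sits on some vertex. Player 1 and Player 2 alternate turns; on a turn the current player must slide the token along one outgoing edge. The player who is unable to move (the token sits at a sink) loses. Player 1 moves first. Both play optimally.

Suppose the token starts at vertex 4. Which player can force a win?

Player 2 wins.

Label each position W (a win for the player to move) or L (a loss). A position with no legal move is L; any other position is W exactly when some move reaches an L, and L when every move reaches a W.
Every edge goes from a vertex to one that appears earlier in the order 8, 7, 1, 2, 4, 9, 6, 5, 3, so processing vertices in that order labels each vertex after all of its successors.
8: no outgoing edge → L
7: reaches L-position 8 → W
1: reaches L-position 8 → W
2: reaches L-position 8 → W
4: only reaches 1(W), which is W → L
9: reaches L-position 4 → W
6: only reaches 9(W), 2(W), 1(W), all W → L
5: reaches L-position 4 → W
3: reaches L-position 6 → W
Every move from 4 reaches a W position, so the mover loses.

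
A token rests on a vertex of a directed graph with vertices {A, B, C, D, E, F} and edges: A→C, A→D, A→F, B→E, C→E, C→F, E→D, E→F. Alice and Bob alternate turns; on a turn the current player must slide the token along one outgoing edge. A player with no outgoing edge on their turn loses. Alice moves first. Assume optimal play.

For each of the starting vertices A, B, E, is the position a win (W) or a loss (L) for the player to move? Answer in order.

Label each position W (a win for the player to move) or L (a loss). A position with no legal move is L; any other position is W exactly when some move reaches an L, and L when every move reaches a W.
Every edge goes from a vertex to one that appears earlier in the order F, D, E, C, A, B, so processing vertices in that order labels each vertex after all of its successors.
F: no outgoing edge → L
D: no outgoing edge → L
E: can move to D, which is L ⇒ W
C: can move to F, which is L ⇒ W
A: can move to D, which is L ⇒ W
B: the only move is to E(W), a W ⇒ L

A: W, B: L, E: W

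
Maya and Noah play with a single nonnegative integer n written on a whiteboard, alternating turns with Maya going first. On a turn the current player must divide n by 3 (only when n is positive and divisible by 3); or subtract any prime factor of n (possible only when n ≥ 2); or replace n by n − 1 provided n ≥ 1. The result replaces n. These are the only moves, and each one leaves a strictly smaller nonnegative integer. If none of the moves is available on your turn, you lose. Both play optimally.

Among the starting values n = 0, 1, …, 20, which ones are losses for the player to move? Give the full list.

Build the W/L table. Terminal = L. A non-terminal position is W if it has a move to some L; otherwise it is L.
n=0: no move → L
n=1: can move to 0, which is L ⇒ W
n=2: can move to 0, which is L ⇒ W
n=3: can move to 0, which is L ⇒ W
n=4: moves to 2(W), 3(W); every one is W ⇒ L
n=5: can move to 0, which is L ⇒ W
n=6: can move to 4, which is L ⇒ W
n=7: can move to 0, which is L ⇒ W
n=8: moves to 6(W), 7(W); every one is W ⇒ L
n=9: can move to 8, which is L ⇒ W
n=10: can move to 8, which is L ⇒ W
n=11: can move to 0, which is L ⇒ W
n=12: can move to 4, which is L ⇒ W
n=13: can move to 0, which is L ⇒ W
n=14: moves to 7(W), 12(W), 13(W); every one is W ⇒ L
n=15: can move to 14, which is L ⇒ W
n=16: can move to 14, which is L ⇒ W
n=17: can move to 0, which is L ⇒ W
n=18: moves to 6(W), 15(W), 16(W), 17(W); every one is W ⇒ L
n=19: can move to 0, which is L ⇒ W
n=20: can move to 18, which is L ⇒ W
Reading off the rows marked L gives the requested list; there are 5 such values of n.

0, 4, 8, 14, 18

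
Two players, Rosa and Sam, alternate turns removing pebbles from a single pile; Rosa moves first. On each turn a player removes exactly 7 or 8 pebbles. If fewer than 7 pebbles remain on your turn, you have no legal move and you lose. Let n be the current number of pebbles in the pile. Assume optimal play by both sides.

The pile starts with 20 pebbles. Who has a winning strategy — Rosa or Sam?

Classify positions by backward induction: terminal positions (no move available) are L. From any other position, the mover wins iff some move reaches an L.
n=0: no move → L
n=1: no move → L
n=2: no move → L
n=3: no move → L
n=4: no move → L
n=5: no move → L
n=6: no move → L
n=7: reaches L-position 0 → W
n=8: reaches L-position 1 → W
n=9: reaches L-position 2 → W
n=10: reaches L-position 3 → W
n=11: reaches L-position 4 → W
n=12: reaches L-position 5 → W
n=13: reaches L-position 6 → W
n=14: reaches L-position 6 → W
n=15: only reaches 8(W), 7(W), all W → L
n=16: only reaches 9(W), 8(W), all W → L
n=17: only reaches 10(W), 9(W), all W → L
n=18: only reaches 11(W), 10(W), all W → L
n=19: only reaches 12(W), 11(W), all W → L
n=20: only reaches 13(W), 12(W), all W → L
The starting position 20 is L: whatever Rosa does, the opponent receives a W position.

Sam wins.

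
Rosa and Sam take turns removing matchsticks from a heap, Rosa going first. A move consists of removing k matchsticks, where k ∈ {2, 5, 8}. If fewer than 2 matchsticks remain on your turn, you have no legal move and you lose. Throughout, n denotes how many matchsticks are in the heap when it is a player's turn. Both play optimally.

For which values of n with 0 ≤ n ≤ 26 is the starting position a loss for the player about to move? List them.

Classify positions by backward induction: terminal positions (no move available) are L. From any other position, the mover wins iff some move reaches an L.
n=0: no move → L
n=1: no move → L
n=2: W (go to 0, an L position)
n=3: W (go to 1, an L position)
n=4: L (sole option 2(W) is W)
n=5: W (go to 0, an L position)
n=6: W (go to 4, an L position)
n=7: L (options 5(W), 2(W) are all W)
n=8: W (go to 0, an L position)
n=9: W (go to 7, an L position)
n=10: L (options 8(W), 5(W), 2(W) are all W)
n=11: L (options 9(W), 6(W), 3(W) are all W)
n=12: W (go to 10, an L position)
n=13: W (go to 11, an L position)
n=14: L (options 12(W), 9(W), 6(W) are all W)
n=15: W (go to 10, an L position)
n=16: W (go to 14, an L position)
n=17: L (options 15(W), 12(W), 9(W) are all W)
n=18: W (go to 10, an L position)
n=19: W (go to 17, an L position)
n=20: L (options 18(W), 15(W), 12(W) are all W)
n=21: L (options 19(W), 16(W), 13(W) are all W)
n=22: W (go to 20, an L position)
n=23: W (go to 21, an L position)
n=24: L (options 22(W), 19(W), 16(W) are all W)
n=25: W (go to 20, an L position)
n=26: W (go to 24, an L position)
Reading off the rows marked L gives the requested list; there are 11 such values of n.

0, 1, 4, 7, 10, 11, 14, 17, 20, 21, 24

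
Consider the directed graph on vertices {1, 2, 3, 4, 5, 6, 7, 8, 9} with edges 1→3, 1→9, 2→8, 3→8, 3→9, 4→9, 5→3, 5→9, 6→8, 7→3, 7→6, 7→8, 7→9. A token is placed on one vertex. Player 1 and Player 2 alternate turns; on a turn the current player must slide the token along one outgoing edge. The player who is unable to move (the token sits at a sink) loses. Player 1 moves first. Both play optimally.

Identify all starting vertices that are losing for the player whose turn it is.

8, 9

Compute win/loss labels from the base case upward. A position with no move is L. Any other position is W if it can reach an L in one move, else L.
Every edge goes from a vertex to one that appears earlier in the order 8, 9, 3, 6, 4, 7, 2, 1, 5, so processing vertices in that order labels each vertex after all of its successors.
8: no outgoing edge → L
9: no outgoing edge → L
3: →9(L), so W
6: →8(L), so W
4: →9(L), so W
7: →9(L), so W
2: →8(L), so W
1: →9(L), so W
5: →9(L), so W
The losing starting vertices are exactly the entries labelled L in this table (2 of them).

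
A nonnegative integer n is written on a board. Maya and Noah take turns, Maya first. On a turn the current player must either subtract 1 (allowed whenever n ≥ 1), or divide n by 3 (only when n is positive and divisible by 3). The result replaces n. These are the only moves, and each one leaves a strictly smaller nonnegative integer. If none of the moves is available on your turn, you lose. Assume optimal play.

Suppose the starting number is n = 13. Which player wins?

Compute win/loss labels from the base case upward. A position with no move is L. Any other position is W if it can reach an L in one move, else L.
n=0: no move → L
n=1: →0(L), so W
n=2: →1(W) only, which is W, so L
n=3: →2(L), so W
n=4: →3(W) only, which is W, so L
n=5: →4(L), so W
n=6: →2(L), so W
n=7: →6(W) only, which is W, so L
n=8: →7(L), so W
n=9: →3(W), 8(W) — all W, so L
n=10: →9(L), so W
n=11: →10(W) only, which is W, so L
n=12: →4(L), so W
n=13: →12(W) only, which is W, so L
The starting position 13 is L: whatever Maya does, the opponent receives a W position.

Noah wins.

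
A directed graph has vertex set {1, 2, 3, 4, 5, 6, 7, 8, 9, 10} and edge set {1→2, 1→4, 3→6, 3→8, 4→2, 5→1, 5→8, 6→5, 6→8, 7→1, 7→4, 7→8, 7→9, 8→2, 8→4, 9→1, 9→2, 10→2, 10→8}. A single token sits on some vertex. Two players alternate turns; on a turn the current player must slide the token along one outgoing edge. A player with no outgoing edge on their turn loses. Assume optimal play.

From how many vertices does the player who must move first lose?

Build the W/L table. Terminal = L. A non-terminal position is W if it has a move to some L; otherwise it is L.
Every edge goes from a vertex to one that appears earlier in the order 2, 4, 1, 8, 9, 7, 5, 6, 3, 10, so processing vertices in that order labels each vertex after all of its successors.
2: no outgoing edge → L
4: →2(L), so W
1: →2(L), so W
8: →2(L), so W
9: →2(L), so W
7: →9(W), 8(W), 1(W), 4(W) — all W, so L
5: →8(W), 1(W) — all W, so L
6: →5(L), so W
3: →6(W), 8(W) — all W, so L
10: →2(L), so W
The L vertices are 2, 3, 5, 7; that is 4 in all.

4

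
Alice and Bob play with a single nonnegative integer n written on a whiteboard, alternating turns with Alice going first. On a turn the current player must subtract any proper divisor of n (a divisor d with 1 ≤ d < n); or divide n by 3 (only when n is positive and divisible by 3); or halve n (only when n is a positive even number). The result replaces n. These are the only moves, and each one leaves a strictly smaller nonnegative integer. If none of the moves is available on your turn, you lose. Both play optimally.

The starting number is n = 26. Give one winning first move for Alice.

Move to 13.

Compute win/loss labels from the base case upward. A position with no move is L. Any other position is W if it can reach an L in one move, else L.
n=0: no move → L
n=1: no move → L
n=2: can move to 1, which is L ⇒ W
n=3: can move to 1, which is L ⇒ W
n=4: moves to 2(W), 3(W); every one is W ⇒ L
n=5: can move to 4, which is L ⇒ W
n=6: can move to 4, which is L ⇒ W
n=7: the only move is to 6(W), a W ⇒ L
n=8: can move to 4, which is L ⇒ W
n=9: moves to 3(W), 6(W), 8(W); every one is W ⇒ L
n=10: can move to 9, which is L ⇒ W
n=11: the only move is to 10(W), a W ⇒ L
n=12: can move to 4, which is L ⇒ W
n=13: the only move is to 12(W), a W ⇒ L
n=14: can move to 7, which is L ⇒ W
n=15: moves to 5(W), 10(W), 12(W), 14(W); every one is W ⇒ L
n=16: can move to 15, which is L ⇒ W
n=17: the only move is to 16(W), a W ⇒ L
n=18: can move to 9, which is L ⇒ W
n=19: the only move is to 18(W), a W ⇒ L
n=20: can move to 15, which is L ⇒ W
n=21: can move to 7, which is L ⇒ W
n=22: can move to 11, which is L ⇒ W
n=23: the only move is to 22(W), a W ⇒ L
n=24: can move to 23, which is L ⇒ W
n=25: moves to 20(W), 24(W); every one is W ⇒ L
n=26: can move to 13, which is L ⇒ W
From 26, the L positions reachable in one move are: 13, 25. Any move reaching one of these is winning.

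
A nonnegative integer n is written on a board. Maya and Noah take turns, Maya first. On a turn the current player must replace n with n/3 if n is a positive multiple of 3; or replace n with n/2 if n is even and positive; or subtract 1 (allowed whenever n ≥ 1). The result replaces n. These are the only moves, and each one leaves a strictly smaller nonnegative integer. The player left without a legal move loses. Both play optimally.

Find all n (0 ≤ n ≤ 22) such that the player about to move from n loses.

Build the W/L table. Terminal = L. A non-terminal position is W if it has a move to some L; otherwise it is L.
n=0: no move → L
n=1: can move to 0, which is L ⇒ W
n=2: the only move is to 1(W), a W ⇒ L
n=3: can move to 2, which is L ⇒ W
n=4: can move to 2, which is L ⇒ W
n=5: the only move is to 4(W), a W ⇒ L
n=6: can move to 2, which is L ⇒ W
n=7: the only move is to 6(W), a W ⇒ L
n=8: can move to 7, which is L ⇒ W
n=9: moves to 3(W), 8(W); every one is W ⇒ L
n=10: can move to 5, which is L ⇒ W
n=11: the only move is to 10(W), a W ⇒ L
n=12: can move to 11, which is L ⇒ W
n=13: the only move is to 12(W), a W ⇒ L
n=14: can move to 7, which is L ⇒ W
n=15: can move to 5, which is L ⇒ W
n=16: moves to 8(W), 15(W); every one is W ⇒ L
n=17: can move to 16, which is L ⇒ W
n=18: can move to 9, which is L ⇒ W
n=19: the only move is to 18(W), a W ⇒ L
n=20: can move to 19, which is L ⇒ W
n=21: can move to 7, which is L ⇒ W
n=22: can move to 11, which is L ⇒ W
Reading off the rows marked L gives the requested list; there are 9 such values of n.

0, 2, 5, 7, 9, 11, 13, 16, 19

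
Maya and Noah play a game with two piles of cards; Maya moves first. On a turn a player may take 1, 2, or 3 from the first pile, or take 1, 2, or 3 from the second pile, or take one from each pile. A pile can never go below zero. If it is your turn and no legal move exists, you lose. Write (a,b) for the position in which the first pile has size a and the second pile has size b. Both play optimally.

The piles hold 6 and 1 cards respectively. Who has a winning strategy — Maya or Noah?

Label each position W (a win for the player to move) or L (a loss). A position with no legal move is L; any other position is W exactly when some move reaches an L, and L when every move reaches a W.
No move ever increases a pile, so every position that can arise here has a ≤ 6 and b ≤ 1; it is enough to label the cells with 0 ≤ a ≤ 6 and 0 ≤ b ≤ 1.
Every move lowers a or b (never raises either), so fill the grid row by row in increasing a, and left to right within a row: each cell's successors are then already labelled.
      b=0  b=1
a=0:    L    W
a=1:    W    W
a=2:    W    L
a=3:    W    W
a=4:    L    W
a=5:    W    W
a=6:    W    L
Cells with no legal move (terminal, hence L): (0,0).
The remaining L cells, each justified by listing all of its moves:
(2,1): L (options (1,1)(W), (0,1)(W), (2,0)(W), (1,0)(W) are all W)
(4,0): L (options (3,0)(W), (2,0)(W), (1,0)(W) are all W)
(6,1): L (options (5,1)(W), (4,1)(W), (3,1)(W), (6,0)(W), (5,0)(W) are all W)
Every other cell has at least one move into one of the L cells above, so it is W.
The starting position (6,1) is L: whatever Maya does, the opponent receives a W position.

Noah wins.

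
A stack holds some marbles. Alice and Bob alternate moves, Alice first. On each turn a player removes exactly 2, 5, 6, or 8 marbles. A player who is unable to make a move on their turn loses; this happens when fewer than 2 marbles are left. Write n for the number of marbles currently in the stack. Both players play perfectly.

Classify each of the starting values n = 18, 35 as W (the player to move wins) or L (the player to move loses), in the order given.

Work bottom-up. With no move the player to move loses. Otherwise the position is W if at least one move leads to an L position for the opponent, and L if every move leads to a W.
n=0: no move → L
n=1: no move → L
n=2: reaches L-position 0 → W
n=3: reaches L-position 1 → W
n=4: only reaches 2(W), which is W → L
n=5: reaches L-position 0 → W
n=6: reaches L-position 4 → W
n=7: reaches L-position 1 → W
n=8: reaches L-position 0 → W
n=9: reaches L-position 4 → W
n=10: reaches L-position 4 → W
n=11: only reaches 9(W), 6(W), 5(W), 3(W), all W → L
n=12: reaches L-position 4 → W
n=13: reaches L-position 11 → W
n=14: only reaches 12(W), 9(W), 8(W), 6(W), all W → L
n=15: only reaches 13(W), 10(W), 9(W), 7(W), all W → L
n=16: reaches L-position 14 → W
n=17: reaches L-position 15 → W
n=18: only reaches 16(W), 13(W), 12(W), 10(W), all W → L
n=19: reaches L-position 14 → W
n=20: reaches L-position 18 → W
n=21: reaches L-position 15 → W
n=22: reaches L-position 14 → W
n=23: reaches L-position 18 → W
n=24: reaches L-position 18 → W
n=25: only reaches 23(W), 20(W), 19(W), 17(W), all W → L
n=26: reaches L-position 18 → W
n=27: reaches L-position 25 → W
n=28: only reaches 26(W), 23(W), 22(W), 20(W), all W → L
n=29: only reaches 27(W), 24(W), 23(W), 21(W), all W → L
n=30: reaches L-position 28 → W
n=31: reaches L-position 29 → W
n=32: only reaches 30(W), 27(W), 26(W), 24(W), all W → L
n=33: reaches L-position 28 → W
n=34: reaches L-position 32 → W
n=35: reaches L-position 29 → W

18: L, 35: W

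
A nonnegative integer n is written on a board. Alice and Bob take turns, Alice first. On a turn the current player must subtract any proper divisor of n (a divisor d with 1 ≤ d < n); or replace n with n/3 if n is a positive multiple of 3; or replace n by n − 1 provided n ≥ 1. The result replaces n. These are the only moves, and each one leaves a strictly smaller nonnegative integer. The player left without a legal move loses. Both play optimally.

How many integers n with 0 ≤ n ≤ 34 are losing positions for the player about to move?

14

Positions with no move are L. A position that does have a move is losing for the player to move precisely when every available move leads to a winning position for the opponent. Fill in the labels:
n=0: no move → L
n=1: →0(L), so W
n=2: →1(W) only, which is W, so L
n=3: →2(L), so W
n=4: →2(L), so W
n=5: →4(W) only, which is W, so L
n=6: →2(L), so W
n=7: →6(W) only, which is W, so L
n=8: →7(L), so W
n=9: →3(W), 6(W), 8(W) — all W, so L
n=10: →5(L), so W
n=11: →10(W) only, which is W, so L
n=12: →9(L), so W
n=13: →12(W) only, which is W, so L
n=14: →7(L), so W
n=15: →5(L), so W
n=16: →8(W), 12(W), 14(W), 15(W) — all W, so L
n=17: →16(L), so W
n=18: →9(L), so W
n=19: →18(W) only, which is W, so L
n=20: →16(L), so W
n=21: →7(L), so W
n=22: →11(L), so W
n=23: →22(W) only, which is W, so L
n=24: →16(L), so W
n=25: →20(W), 24(W) — all W, so L
n=26: →13(L), so W
n=27: →9(L), so W
n=28: →14(W), 21(W), 24(W), 26(W), 27(W) — all W, so L
n=29: →28(L), so W
n=30: →25(L), so W
n=31: →30(W) only, which is W, so L
n=32: →16(L), so W
n=33: →11(L), so W
n=34: →17(W), 32(W), 33(W) — all W, so L
L entries with 0 ≤ n ≤ 34: n = 0, 2, 5, 7, 9, 11, 13, 16, 19, 23, 25, 28, 31, 34; that makes 14.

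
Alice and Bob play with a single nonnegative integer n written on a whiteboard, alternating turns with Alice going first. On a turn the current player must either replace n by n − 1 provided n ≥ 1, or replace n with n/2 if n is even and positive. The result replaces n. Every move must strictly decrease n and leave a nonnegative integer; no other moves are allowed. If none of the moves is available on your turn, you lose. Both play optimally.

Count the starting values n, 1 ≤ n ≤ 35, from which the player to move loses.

Classify positions by backward induction: terminal positions (no move available) are L. From any other position, the mover wins iff some move reaches an L.
n=0: no move → L
n=1: can move to 0, which is L ⇒ W
n=2: the only move is to 1(W), a W ⇒ L
n=3: can move to 2, which is L ⇒ W
n=4: can move to 2, which is L ⇒ W
n=5: the only move is to 4(W), a W ⇒ L
n=6: can move to 5, which is L ⇒ W
n=7: the only move is to 6(W), a W ⇒ L
n=8: can move to 7, which is L ⇒ W
n=9: the only move is to 8(W), a W ⇒ L
n=10: can move to 5, which is L ⇒ W
n=11: the only move is to 10(W), a W ⇒ L
n=12: can move to 11, which is L ⇒ W
n=13: the only move is to 12(W), a W ⇒ L
n=14: can move to 7, which is L ⇒ W
n=15: the only move is to 14(W), a W ⇒ L
n=16: can move to 15, which is L ⇒ W
n=17: the only move is to 16(W), a W ⇒ L
n=18: can move to 9, which is L ⇒ W
n=19: the only move is to 18(W), a W ⇒ L
n=20: can move to 19, which is L ⇒ W
n=21: the only move is to 20(W), a W ⇒ L
n=22: can move to 11, which is L ⇒ W
n=23: the only move is to 22(W), a W ⇒ L
n=24: can move to 23, which is L ⇒ W
n=25: the only move is to 24(W), a W ⇒ L
n=26: can move to 13, which is L ⇒ W
n=27: the only move is to 26(W), a W ⇒ L
n=28: can move to 27, which is L ⇒ W
n=29: the only move is to 28(W), a W ⇒ L
n=30: can move to 15, which is L ⇒ W
n=31: the only move is to 30(W), a W ⇒ L
n=32: can move to 31, which is L ⇒ W
n=33: the only move is to 32(W), a W ⇒ L
n=34: can move to 17, which is L ⇒ W
n=35: the only move is to 34(W), a W ⇒ L
L entries with 1 ≤ n ≤ 35 (n=0 is outside the asked range and is not counted): n = 2, 5, 7, 9, 11, 13, 15, 17, 19, 21, 23, 25, 27, 29, 31, 33, 35; that makes 17.

17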